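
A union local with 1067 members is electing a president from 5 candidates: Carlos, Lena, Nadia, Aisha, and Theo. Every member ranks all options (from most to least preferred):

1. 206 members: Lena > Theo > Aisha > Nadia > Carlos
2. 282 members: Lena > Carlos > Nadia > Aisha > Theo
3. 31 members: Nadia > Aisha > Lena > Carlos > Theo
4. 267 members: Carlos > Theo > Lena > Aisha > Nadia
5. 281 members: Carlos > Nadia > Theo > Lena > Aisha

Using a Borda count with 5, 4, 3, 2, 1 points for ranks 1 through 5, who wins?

Carlos: 206·1 + 282·4 + 31·2 + 267·5 + 281·5 = 4136
Lena: 206·5 + 282·5 + 31·3 + 267·3 + 281·2 = 3896
Nadia: 206·2 + 282·3 + 31·5 + 267·1 + 281·4 = 2804
Aisha: 206·3 + 282·2 + 31·4 + 267·2 + 281·1 = 2121
Theo: 206·4 + 282·1 + 31·1 + 267·4 + 281·3 = 3048
Carlos has the highest Borda score (4136).

Carlos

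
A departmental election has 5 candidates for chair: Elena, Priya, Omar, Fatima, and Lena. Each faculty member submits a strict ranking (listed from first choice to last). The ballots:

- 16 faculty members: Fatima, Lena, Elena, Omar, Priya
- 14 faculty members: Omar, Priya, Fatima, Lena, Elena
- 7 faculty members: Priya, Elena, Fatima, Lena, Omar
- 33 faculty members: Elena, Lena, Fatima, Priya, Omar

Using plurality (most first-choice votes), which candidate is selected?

First-place votes: Elena 33, Priya 7, Omar 14, Fatima 16, Lena 0.
Elena has the most first-place votes.

Elena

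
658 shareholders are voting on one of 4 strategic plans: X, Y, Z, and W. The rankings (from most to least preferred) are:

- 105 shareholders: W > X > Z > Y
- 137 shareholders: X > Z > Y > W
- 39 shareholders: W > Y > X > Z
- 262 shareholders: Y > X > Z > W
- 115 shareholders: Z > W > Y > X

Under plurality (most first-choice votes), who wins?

First-place votes: X 137, Y 262, Z 115, W 144.
Y has the most first-place votes.

Y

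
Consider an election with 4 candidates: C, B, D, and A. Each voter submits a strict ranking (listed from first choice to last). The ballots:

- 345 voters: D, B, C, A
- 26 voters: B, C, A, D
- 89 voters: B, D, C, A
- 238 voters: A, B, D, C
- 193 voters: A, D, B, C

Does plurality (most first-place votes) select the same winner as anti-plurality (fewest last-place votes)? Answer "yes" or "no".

Plurality — first-place votes: C 0, B 115, D 345, A 431. Winner: A.
Anti-plurality — last-place votes: C 431, B 0, D 26, A 434. Winner: B.
The two methods disagree.

no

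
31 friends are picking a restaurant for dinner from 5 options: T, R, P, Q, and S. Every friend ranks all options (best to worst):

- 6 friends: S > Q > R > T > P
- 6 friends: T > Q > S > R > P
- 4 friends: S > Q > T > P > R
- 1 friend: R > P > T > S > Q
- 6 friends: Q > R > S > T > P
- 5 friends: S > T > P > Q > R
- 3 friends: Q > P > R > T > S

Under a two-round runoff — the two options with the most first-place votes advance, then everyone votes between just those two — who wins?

Round 1 first-place votes: T 6, R 1, P 0, Q 9, S 15.
S and Q advance.
Runoff: S is preferred to Q by 16 voters; Q by 15.
S wins the runoff.

S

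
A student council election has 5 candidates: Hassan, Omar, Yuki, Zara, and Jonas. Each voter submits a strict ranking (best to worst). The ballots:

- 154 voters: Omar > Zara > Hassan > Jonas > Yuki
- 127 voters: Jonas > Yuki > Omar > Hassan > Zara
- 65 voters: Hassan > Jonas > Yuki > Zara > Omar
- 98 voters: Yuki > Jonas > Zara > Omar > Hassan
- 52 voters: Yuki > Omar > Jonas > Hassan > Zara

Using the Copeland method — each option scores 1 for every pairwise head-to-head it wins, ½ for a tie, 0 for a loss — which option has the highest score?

Jonas

Hassan: loses to Omar, Yuki, Zara, and Jonas → score 0.
Omar: beats Hassan and Zara; loses to Yuki and Jonas → score 2.
Yuki: beats Hassan, Omar, and Zara; loses to Jonas → score 3.
Zara: beats Hassan; loses to Omar, Yuki, and Jonas → score 1.
Jonas: beats Hassan, Omar, Yuki, and Zara → score 4.
Jonas has the best pairwise record.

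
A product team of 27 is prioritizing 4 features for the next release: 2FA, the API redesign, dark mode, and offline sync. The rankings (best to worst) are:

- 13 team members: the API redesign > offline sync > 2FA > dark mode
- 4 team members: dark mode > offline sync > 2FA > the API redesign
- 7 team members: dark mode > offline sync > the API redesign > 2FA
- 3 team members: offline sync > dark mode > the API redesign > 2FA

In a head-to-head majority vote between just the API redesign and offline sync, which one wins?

offline sync

Voters preferring the API redesign to offline sync: 13; preferring offline sync to the API redesign: 14.
offline sync wins the head-to-head.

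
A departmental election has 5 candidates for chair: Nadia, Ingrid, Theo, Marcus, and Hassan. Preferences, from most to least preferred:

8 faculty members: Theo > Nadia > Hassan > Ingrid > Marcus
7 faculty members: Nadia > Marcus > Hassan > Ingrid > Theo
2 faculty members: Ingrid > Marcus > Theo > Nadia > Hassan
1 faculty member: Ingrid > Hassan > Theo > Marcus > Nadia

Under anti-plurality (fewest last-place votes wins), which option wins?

Ingrid

Last-place votes: Nadia 1, Ingrid 0, Theo 7, Marcus 8, Hassan 2.
Ingrid is ranked last by the fewest voters, so Ingrid wins.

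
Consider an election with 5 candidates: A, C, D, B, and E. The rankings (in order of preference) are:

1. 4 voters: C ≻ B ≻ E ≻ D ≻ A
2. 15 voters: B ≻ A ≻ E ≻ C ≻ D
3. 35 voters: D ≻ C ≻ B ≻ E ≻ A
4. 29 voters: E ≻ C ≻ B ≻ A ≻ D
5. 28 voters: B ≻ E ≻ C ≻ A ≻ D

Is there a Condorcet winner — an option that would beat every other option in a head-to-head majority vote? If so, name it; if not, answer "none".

none

Checking pairwise contests:
C beats A 96–15.
E beats C 72–39.
A beats D 72–39.
C beats B 68–43.
B beats E 82–29.
Every option loses at least one head-to-head, so there is no Condorcet winner.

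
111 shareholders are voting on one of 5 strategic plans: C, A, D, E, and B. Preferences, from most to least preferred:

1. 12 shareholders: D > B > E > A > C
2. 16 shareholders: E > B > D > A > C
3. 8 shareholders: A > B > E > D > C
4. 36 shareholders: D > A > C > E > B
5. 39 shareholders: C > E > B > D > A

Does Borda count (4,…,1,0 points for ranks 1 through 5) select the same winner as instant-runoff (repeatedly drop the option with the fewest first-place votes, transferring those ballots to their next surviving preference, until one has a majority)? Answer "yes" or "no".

Borda — scores: C 228, A 168, D 271, E 257, B 186. Winner: D.
Instant-runoff — R1 C 39, A 8, D 48, E 16, B 0 (B out); R2 C 39, A 8, D 48, E 16 (A out); R3 C 39, D 48, E 24 (E out); R4 C 39, D 72 (D winner). Winner: D.
The two methods agree.

yes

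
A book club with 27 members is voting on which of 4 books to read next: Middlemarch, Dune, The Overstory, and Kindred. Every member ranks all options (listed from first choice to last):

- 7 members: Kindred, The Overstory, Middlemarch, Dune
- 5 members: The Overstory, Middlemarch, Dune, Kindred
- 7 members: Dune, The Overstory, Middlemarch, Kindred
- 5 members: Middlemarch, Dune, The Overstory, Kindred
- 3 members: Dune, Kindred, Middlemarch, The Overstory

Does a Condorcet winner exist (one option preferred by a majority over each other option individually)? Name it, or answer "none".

Checking pairwise contests:
The Overstory beats Middlemarch 19–8.
Middlemarch beats Dune 17–10.
Dune beats The Overstory 15–12.
Middlemarch beats Kindred 17–10.
Every option loses at least one head-to-head, so there is no Condorcet winner.

none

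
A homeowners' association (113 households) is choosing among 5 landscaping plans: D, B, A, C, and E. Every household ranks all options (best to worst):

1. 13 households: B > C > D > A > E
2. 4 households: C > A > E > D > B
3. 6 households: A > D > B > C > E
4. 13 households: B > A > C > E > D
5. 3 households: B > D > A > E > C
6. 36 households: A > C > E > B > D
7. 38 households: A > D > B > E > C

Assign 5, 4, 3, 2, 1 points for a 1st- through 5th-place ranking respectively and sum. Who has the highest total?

A

D: 13·3 + 4·2 + 6·4 + 13·1 + 3·4 + 36·1 + 38·4 = 284
B: 13·5 + 4·1 + 6·3 + 13·5 + 3·5 + 36·2 + 38·3 = 353
A: 13·2 + 4·4 + 6·5 + 13·4 + 3·3 + 36·5 + 38·5 = 503
C: 13·4 + 4·5 + 6·2 + 13·3 + 3·1 + 36·4 + 38·1 = 308
E: 13·1 + 4·3 + 6·1 + 13·2 + 3·2 + 36·3 + 38·2 = 247
A has the highest Borda score (503).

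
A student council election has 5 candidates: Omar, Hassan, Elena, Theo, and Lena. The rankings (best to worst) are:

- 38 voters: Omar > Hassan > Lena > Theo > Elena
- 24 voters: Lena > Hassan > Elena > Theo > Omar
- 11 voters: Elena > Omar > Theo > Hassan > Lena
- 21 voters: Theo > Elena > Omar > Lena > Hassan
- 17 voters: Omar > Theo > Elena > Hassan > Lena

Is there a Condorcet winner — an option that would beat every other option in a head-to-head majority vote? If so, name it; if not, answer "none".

none

Checking pairwise contests:
Elena beats Omar 56–55.
Omar beats Hassan 87–24.
Hassan beats Elena 62–49.
Omar beats Theo 66–45.
Omar beats Lena 87–24.
Every option loses at least one head-to-head, so there is no Condorcet winner.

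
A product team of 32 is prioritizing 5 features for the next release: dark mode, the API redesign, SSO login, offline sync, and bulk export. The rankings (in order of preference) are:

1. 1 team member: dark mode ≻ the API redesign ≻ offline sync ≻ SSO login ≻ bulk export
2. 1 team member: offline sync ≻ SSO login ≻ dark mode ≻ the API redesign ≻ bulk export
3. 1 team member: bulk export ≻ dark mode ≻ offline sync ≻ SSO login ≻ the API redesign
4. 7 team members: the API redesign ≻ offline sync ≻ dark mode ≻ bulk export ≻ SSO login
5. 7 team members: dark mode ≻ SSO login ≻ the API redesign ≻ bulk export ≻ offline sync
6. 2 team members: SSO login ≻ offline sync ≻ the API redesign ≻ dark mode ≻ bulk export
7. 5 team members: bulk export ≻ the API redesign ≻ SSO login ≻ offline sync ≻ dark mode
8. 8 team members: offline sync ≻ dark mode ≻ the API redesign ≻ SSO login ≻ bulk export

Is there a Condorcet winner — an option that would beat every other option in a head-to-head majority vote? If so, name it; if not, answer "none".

none

Checking pairwise contests:
offline sync beats dark mode 23–9.
dark mode beats the API redesign 18–14.
dark mode beats SSO login 24–8.
the API redesign beats offline sync 20–12.
dark mode beats bulk export 26–6.
Every option loses at least one head-to-head, so there is no Condorcet winner.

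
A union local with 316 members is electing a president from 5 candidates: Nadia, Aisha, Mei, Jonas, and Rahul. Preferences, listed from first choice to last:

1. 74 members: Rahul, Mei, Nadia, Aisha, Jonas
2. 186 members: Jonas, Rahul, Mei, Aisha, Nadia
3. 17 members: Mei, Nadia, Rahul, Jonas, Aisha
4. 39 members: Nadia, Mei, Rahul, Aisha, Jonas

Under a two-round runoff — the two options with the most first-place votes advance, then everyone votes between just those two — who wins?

Jonas

Round 1 first-place votes: Nadia 39, Aisha 0, Mei 17, Jonas 186, Rahul 74.
Jonas and Rahul advance.
Runoff: Jonas is preferred to Rahul by 186 voters; Rahul by 130.
Jonas wins the runoff.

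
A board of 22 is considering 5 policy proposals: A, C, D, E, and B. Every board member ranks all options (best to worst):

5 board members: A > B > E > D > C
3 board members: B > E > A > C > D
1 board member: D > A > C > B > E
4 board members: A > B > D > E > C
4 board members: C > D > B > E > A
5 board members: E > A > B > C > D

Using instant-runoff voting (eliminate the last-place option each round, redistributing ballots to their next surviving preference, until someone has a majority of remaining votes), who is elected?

E

Round 1: A 9, C 4, D 1, E 5, B 3. Eliminate D.
Round 2: A 10, C 4, E 5, B 3. Eliminate B.
Round 3: A 10, C 4, E 8. Eliminate C.
Round 4: A 10, E 12. E has a majority.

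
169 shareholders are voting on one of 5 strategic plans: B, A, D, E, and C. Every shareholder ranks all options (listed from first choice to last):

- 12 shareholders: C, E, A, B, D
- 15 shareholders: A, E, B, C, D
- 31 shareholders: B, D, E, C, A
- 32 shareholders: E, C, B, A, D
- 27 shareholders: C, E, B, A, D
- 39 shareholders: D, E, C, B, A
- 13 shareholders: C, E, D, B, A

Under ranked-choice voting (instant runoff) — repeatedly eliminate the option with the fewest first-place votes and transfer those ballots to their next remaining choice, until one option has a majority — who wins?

Round 1: B 31, A 15, D 39, E 32, C 52. Eliminate A.
Round 2: B 31, D 39, E 47, C 52. Eliminate B.
Round 3: D 70, E 47, C 52. Eliminate E.
Round 4: D 70, C 99. C has a majority.

C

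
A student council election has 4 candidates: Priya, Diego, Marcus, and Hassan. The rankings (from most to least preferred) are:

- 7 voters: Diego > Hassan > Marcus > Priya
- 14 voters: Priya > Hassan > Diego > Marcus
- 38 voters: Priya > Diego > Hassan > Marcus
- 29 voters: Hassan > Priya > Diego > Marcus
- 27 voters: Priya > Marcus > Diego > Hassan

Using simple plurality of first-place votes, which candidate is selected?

First-place votes: Priya 79, Diego 7, Marcus 0, Hassan 29.
Priya has the most first-place votes.

Priya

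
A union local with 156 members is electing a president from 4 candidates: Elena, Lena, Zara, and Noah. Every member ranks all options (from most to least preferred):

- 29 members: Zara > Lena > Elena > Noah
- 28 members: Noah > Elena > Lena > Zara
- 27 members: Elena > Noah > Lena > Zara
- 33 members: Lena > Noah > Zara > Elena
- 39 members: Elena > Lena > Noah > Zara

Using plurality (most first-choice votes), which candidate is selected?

First-place votes: Elena 66, Lena 33, Zara 29, Noah 28.
Elena has the most first-place votes.

Elena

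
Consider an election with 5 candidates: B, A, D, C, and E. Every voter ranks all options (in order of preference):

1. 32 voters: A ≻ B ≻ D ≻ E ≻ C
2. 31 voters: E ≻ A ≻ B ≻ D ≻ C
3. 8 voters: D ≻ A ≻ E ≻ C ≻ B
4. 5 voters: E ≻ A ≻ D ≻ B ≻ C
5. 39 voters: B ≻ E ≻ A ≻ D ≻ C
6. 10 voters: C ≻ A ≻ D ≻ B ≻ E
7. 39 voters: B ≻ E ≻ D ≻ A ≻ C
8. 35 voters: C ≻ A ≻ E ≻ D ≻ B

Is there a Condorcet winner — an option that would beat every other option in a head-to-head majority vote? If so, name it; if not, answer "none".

none

Checking pairwise contests:
A beats B 121–78.
E beats A 114–85.
B beats D 141–58.
B beats C 146–53.
B beats E 120–79.
Every option loses at least one head-to-head, so there is no Condorcet winner.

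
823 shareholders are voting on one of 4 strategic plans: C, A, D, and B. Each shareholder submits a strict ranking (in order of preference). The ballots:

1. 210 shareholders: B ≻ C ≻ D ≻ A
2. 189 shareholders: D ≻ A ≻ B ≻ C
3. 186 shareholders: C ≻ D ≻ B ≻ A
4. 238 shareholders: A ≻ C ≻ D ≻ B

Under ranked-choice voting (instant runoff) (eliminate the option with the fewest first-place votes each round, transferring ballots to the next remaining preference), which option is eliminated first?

Round 1: C 186, A 238, D 189, B 210. Eliminate C.

C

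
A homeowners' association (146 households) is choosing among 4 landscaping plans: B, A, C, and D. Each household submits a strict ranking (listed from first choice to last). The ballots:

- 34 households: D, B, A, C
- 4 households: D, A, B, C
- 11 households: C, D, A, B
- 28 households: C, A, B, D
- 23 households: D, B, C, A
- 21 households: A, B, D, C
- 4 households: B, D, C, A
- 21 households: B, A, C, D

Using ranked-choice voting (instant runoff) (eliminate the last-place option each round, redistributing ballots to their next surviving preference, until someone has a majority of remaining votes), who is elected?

B

Round 1: B 25, A 21, C 39, D 61. Eliminate A.
Round 2: B 46, C 39, D 61. Eliminate C.
Round 3: B 74, D 72. B has a majority.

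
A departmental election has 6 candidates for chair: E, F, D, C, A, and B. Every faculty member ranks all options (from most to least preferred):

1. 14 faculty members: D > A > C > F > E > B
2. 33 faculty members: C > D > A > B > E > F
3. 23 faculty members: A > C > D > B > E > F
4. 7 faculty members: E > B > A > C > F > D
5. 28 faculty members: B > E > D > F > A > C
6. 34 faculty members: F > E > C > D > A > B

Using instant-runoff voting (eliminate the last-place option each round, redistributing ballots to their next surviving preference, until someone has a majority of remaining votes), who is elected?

Round 1: E 7, F 34, D 14, C 33, A 23, B 28. Eliminate E.
Round 2: F 34, D 14, C 33, A 23, B 35. Eliminate D.
Round 3: F 34, C 33, A 37, B 35. Eliminate C.
Round 4: F 34, A 70, B 35. A has a majority.

A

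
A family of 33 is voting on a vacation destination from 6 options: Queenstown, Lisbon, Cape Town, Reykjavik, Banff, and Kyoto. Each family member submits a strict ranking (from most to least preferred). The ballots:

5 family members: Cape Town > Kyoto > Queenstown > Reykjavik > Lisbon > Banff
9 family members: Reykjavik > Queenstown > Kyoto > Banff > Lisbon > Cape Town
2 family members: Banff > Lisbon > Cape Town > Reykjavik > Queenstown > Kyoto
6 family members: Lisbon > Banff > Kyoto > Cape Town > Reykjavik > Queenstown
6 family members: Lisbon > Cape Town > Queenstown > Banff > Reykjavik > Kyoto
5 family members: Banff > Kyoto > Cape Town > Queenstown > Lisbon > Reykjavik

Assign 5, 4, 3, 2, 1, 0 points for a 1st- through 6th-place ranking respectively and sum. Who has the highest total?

Queenstown: 5·3 + 9·4 + 2·1 + 6·0 + 6·3 + 5·2 = 81
Lisbon: 5·1 + 9·1 + 2·4 + 6·5 + 6·5 + 5·1 = 87
Cape Town: 5·5 + 9·0 + 2·3 + 6·2 + 6·4 + 5·3 = 82
Reykjavik: 5·2 + 9·5 + 2·2 + 6·1 + 6·1 + 5·0 = 71
Banff: 5·0 + 9·2 + 2·5 + 6·4 + 6·2 + 5·5 = 89
Kyoto: 5·4 + 9·3 + 2·0 + 6·3 + 6·0 + 5·4 = 85
Banff has the highest Borda score (89).

Banff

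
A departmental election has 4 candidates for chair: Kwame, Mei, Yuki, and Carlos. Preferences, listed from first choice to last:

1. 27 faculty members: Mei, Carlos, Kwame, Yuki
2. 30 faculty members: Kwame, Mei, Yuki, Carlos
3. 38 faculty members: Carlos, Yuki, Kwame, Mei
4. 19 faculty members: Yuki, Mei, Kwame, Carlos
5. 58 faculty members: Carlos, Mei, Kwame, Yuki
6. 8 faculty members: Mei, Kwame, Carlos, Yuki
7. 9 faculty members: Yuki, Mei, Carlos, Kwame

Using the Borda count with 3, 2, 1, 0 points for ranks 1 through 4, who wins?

Kwame: 27·1 + 30·3 + 38·1 + 19·1 + 58·1 + 8·2 + 9·0 = 248
Mei: 27·3 + 30·2 + 38·0 + 19·2 + 58·2 + 8·3 + 9·2 = 337
Yuki: 27·0 + 30·1 + 38·2 + 19·3 + 58·0 + 8·0 + 9·3 = 190
Carlos: 27·2 + 30·0 + 38·3 + 19·0 + 58·3 + 8·1 + 9·1 = 359
Carlos has the highest Borda score (359).

Carlos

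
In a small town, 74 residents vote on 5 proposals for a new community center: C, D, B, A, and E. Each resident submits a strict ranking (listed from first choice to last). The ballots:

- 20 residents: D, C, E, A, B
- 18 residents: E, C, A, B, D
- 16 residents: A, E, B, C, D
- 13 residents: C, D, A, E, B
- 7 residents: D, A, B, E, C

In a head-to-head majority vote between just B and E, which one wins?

E

Voters preferring B to E: 7; preferring E to B: 67.
E wins the head-to-head.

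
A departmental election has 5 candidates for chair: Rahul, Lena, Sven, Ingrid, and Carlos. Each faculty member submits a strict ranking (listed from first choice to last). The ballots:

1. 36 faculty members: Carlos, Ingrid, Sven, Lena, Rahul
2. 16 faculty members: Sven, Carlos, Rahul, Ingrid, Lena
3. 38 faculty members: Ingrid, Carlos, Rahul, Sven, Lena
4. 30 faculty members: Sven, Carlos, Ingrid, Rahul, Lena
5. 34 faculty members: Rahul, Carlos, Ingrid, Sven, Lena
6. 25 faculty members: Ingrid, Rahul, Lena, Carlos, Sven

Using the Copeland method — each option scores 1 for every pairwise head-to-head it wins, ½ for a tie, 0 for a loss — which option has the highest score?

Rahul: beats Lena and Sven; loses to Ingrid and Carlos → score 2.
Lena: loses to Rahul, Sven, Ingrid, and Carlos → score 0.
Sven: beats Lena; loses to Rahul, Ingrid, and Carlos → score 1.
Ingrid: beats Rahul, Lena, and Sven; loses to Carlos → score 3.
Carlos: beats Rahul, Lena, Sven, and Ingrid → score 4.
Carlos has the best pairwise record.

Carlos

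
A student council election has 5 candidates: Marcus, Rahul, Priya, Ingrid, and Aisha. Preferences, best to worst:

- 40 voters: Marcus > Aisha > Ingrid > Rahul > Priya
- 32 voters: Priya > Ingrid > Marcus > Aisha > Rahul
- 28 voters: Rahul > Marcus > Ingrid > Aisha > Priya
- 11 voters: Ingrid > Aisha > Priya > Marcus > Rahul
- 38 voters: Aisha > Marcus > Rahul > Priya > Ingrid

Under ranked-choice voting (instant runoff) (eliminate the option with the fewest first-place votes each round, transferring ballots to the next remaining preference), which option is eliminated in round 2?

Round 1: Marcus 40, Rahul 28, Priya 32, Ingrid 11, Aisha 38. Eliminate Ingrid.
Round 2: Marcus 40, Rahul 28, Priya 32, Aisha 49. Eliminate Rahul.

Rahul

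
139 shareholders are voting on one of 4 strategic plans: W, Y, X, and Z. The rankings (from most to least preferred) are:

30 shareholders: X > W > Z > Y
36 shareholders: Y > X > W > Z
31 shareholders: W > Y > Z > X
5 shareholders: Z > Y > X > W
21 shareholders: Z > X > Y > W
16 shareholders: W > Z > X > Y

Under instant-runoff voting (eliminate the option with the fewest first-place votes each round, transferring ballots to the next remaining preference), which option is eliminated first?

Round 1: W 47, Y 36, X 30, Z 26. Eliminate Z.

Z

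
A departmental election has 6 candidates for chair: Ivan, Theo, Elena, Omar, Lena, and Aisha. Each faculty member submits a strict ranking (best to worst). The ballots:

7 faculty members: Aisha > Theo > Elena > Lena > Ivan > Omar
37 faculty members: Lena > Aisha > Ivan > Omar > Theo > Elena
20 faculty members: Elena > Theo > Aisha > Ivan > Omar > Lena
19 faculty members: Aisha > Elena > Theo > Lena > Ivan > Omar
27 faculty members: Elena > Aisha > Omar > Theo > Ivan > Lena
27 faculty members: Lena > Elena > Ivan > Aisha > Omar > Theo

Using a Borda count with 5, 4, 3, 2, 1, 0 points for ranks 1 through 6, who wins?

Aisha

Ivan: 7·1 + 37·3 + 20·2 + 19·1 + 27·1 + 27·3 = 285
Theo: 7·4 + 37·1 + 20·4 + 19·3 + 27·2 + 27·0 = 256
Elena: 7·3 + 37·0 + 20·5 + 19·4 + 27·5 + 27·4 = 440
Omar: 7·0 + 37·2 + 20·1 + 19·0 + 27·3 + 27·1 = 202
Lena: 7·2 + 37·5 + 20·0 + 19·2 + 27·0 + 27·5 = 372
Aisha: 7·5 + 37·4 + 20·3 + 19·5 + 27·4 + 27·2 = 500
Aisha has the highest Borda score (500).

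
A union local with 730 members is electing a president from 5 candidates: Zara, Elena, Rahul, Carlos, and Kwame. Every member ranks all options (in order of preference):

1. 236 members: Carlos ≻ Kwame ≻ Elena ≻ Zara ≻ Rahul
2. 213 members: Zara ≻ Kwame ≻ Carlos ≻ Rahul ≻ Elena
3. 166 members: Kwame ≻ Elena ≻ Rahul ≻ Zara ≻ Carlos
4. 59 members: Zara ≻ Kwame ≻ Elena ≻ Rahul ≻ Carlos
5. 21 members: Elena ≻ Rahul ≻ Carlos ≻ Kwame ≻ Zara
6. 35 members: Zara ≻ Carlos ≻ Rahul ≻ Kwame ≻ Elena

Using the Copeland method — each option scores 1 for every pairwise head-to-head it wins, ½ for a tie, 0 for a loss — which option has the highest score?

Zara: beats Rahul and Carlos; loses to Elena and Kwame → score 2.
Elena: beats Zara and Rahul; loses to Carlos and Kwame → score 2.
Rahul: loses to Zara, Elena, Carlos, and Kwame → score 0.
Carlos: beats Elena and Rahul; loses to Zara and Kwame → score 2.
Kwame: beats Zara, Elena, Rahul, and Carlos → score 4.
Kwame has the best pairwise record.

Kwame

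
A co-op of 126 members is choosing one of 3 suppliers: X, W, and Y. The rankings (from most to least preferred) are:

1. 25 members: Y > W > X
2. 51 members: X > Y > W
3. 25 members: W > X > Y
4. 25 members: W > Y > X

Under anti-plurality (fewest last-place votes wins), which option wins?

Y

Last-place votes: X 50, W 51, Y 25.
Y is ranked last by the fewest voters, so Y wins.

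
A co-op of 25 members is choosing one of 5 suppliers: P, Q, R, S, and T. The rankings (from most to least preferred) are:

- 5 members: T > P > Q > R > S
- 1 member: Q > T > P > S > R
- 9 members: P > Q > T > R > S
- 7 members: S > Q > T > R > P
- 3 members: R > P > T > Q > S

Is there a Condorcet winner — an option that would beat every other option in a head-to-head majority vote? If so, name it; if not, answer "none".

Checking pairwise contests:
T beats P 13–12.
P beats Q 17–8.
P beats R 15–10.
P beats S 18–7.
Q beats T 17–8.
Every option loses at least one head-to-head, so there is no Condorcet winner.

none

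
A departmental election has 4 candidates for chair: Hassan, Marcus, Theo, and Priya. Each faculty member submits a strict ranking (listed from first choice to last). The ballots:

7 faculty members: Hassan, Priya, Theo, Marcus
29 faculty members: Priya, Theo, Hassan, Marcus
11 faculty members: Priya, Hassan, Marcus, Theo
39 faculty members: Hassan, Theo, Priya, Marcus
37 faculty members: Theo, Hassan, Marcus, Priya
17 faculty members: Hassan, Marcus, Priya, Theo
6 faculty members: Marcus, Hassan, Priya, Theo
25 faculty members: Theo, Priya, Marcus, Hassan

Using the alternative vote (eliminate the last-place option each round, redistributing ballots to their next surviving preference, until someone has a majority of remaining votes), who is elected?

Theo

Round 1: Hassan 63, Marcus 6, Theo 62, Priya 40. Eliminate Marcus.
Round 2: Hassan 69, Theo 62, Priya 40. Eliminate Priya.
Round 3: Hassan 80, Theo 91. Theo has a majority.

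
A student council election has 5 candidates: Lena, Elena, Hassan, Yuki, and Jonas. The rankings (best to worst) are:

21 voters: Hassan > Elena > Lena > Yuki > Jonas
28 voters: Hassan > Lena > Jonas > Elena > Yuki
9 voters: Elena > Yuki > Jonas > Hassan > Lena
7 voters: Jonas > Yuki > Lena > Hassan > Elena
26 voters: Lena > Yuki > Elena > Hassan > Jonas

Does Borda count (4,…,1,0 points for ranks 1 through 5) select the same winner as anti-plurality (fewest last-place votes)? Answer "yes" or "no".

Borda — scores: Lena 244, Elena 179, Hassan 238, Yuki 147, Jonas 102. Winner: Lena.
Anti-plurality — last-place votes: Lena 9, Elena 7, Hassan 0, Yuki 28, Jonas 47. Winner: Hassan.
The two methods disagree.

no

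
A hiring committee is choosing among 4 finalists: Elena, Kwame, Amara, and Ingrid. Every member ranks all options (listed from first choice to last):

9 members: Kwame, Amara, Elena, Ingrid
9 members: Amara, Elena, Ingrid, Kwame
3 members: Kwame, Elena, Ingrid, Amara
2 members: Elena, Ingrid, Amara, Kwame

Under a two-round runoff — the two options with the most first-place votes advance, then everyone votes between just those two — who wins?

Kwame

Round 1 first-place votes: Elena 2, Kwame 12, Amara 9, Ingrid 0.
Kwame and Amara advance.
Runoff: Kwame is preferred to Amara by 12 voters; Amara by 11.
Kwame wins the runoff.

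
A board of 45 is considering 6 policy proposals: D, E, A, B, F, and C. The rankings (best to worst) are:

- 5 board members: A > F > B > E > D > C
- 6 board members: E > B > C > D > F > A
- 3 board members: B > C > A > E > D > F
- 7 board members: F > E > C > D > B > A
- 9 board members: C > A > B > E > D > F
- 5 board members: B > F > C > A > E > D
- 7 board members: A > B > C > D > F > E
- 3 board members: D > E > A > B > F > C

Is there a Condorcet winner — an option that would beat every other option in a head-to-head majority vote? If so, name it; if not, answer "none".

none

Checking pairwise contests:
E beats D 35–10.
A beats E 29–16.
C beats A 30–15.
A beats B 24–21.
D beats F 28–17.
B beats C 29–16.
Every option loses at least one head-to-head, so there is no Condorcet winner.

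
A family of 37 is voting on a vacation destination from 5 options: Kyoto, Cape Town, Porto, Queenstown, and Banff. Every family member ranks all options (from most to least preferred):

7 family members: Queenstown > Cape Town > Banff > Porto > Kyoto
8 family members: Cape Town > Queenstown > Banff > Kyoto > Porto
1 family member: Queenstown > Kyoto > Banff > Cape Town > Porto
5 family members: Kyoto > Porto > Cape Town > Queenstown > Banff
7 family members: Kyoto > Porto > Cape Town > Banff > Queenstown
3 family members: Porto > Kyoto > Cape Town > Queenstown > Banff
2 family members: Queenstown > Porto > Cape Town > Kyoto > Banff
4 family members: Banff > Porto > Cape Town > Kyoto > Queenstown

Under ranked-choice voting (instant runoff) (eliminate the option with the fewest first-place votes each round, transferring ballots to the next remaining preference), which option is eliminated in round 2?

Banff

Round 1: Kyoto 12, Cape Town 8, Porto 3, Queenstown 10, Banff 4. Eliminate Porto.
Round 2: Kyoto 15, Cape Town 8, Queenstown 10, Banff 4. Eliminate Banff.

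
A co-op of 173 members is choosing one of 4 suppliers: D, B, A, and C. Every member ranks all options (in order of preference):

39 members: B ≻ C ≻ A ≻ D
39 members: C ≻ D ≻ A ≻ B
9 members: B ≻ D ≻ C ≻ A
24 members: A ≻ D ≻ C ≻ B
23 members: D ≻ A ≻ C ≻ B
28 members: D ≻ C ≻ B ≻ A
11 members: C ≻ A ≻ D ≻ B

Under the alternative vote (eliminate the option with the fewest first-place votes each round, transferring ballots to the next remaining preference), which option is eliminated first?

A

Round 1: D 51, B 48, A 24, C 50. Eliminate A.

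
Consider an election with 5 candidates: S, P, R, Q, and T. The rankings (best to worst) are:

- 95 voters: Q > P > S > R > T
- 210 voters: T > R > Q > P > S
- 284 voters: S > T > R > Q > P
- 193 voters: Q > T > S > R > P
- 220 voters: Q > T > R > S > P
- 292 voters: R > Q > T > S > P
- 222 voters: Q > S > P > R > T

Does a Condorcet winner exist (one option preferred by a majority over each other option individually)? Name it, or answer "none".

none

Checking pairwise contests:
Q beats S 1232–284.
S beats P 1211–305.
S beats R 794–722.
R beats Q 786–730.
Q beats T 1022–494.
Every option loses at least one head-to-head, so there is no Condorcet winner.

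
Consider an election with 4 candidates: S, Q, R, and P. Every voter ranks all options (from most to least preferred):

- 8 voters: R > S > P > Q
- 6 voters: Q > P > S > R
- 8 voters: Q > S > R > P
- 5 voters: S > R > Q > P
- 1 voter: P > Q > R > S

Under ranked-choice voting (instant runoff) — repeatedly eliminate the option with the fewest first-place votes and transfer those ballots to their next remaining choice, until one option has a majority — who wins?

Q

Round 1: S 5, Q 14, R 8, P 1. Eliminate P.
Round 2: S 5, Q 15, R 8. Q has a majority.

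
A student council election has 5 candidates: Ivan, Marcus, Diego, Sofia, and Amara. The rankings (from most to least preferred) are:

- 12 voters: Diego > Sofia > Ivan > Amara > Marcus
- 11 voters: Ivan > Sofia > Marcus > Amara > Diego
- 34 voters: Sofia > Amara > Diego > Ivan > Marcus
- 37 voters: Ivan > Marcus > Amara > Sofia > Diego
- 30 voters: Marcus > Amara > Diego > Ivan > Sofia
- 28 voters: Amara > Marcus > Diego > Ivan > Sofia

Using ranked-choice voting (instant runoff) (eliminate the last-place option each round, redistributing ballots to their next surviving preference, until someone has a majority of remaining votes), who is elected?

Round 1: Ivan 48, Marcus 30, Diego 12, Sofia 34, Amara 28. Eliminate Diego.
Round 2: Ivan 48, Marcus 30, Sofia 46, Amara 28. Eliminate Amara.
Round 3: Ivan 48, Marcus 58, Sofia 46. Eliminate Sofia.
Round 4: Ivan 94, Marcus 58. Ivan has a majority.

Ivan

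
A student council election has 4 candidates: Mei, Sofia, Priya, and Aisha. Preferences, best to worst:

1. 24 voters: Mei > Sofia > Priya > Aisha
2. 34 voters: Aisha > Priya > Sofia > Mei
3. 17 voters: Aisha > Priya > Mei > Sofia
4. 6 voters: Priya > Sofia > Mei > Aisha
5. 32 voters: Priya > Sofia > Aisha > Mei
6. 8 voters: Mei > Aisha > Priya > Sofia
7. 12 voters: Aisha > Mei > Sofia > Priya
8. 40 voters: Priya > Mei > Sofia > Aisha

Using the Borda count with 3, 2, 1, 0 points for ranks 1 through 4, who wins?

Mei: 24·3 + 34·0 + 17·1 + 6·1 + 32·0 + 8·3 + 12·2 + 40·2 = 223
Sofia: 24·2 + 34·1 + 17·0 + 6·2 + 32·2 + 8·0 + 12·1 + 40·1 = 210
Priya: 24·1 + 34·2 + 17·2 + 6·3 + 32·3 + 8·1 + 12·0 + 40·3 = 368
Aisha: 24·0 + 34·3 + 17·3 + 6·0 + 32·1 + 8·2 + 12·3 + 40·0 = 237
Priya has the highest Borda score (368).

Priya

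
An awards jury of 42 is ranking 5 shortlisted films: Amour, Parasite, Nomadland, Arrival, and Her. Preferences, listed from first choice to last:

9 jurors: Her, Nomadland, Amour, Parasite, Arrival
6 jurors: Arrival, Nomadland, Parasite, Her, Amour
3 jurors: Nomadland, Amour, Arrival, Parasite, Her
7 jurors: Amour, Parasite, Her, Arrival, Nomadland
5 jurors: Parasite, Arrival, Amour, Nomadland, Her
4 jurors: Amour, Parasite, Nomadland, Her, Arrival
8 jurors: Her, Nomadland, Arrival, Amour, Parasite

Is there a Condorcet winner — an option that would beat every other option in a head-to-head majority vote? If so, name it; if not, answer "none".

Checking pairwise contests:
Nomadland beats Amour 26–16.
Amour beats Parasite 31–11.
Her beats Nomadland 24–18.
Amour beats Arrival 23–19.
Parasite beats Her 25–17.
Every option loses at least one head-to-head, so there is no Condorcet winner.

none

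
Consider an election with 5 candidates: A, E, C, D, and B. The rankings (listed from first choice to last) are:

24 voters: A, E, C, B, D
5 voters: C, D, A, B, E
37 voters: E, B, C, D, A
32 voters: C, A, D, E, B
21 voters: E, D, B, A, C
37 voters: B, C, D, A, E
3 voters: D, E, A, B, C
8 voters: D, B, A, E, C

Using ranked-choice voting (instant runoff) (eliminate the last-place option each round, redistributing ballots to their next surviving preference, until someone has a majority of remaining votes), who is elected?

Round 1: A 24, E 58, C 37, D 11, B 37. Eliminate D.
Round 2: A 24, E 61, C 37, B 45. Eliminate A.
Round 3: E 85, C 37, B 45. E has a majority.

E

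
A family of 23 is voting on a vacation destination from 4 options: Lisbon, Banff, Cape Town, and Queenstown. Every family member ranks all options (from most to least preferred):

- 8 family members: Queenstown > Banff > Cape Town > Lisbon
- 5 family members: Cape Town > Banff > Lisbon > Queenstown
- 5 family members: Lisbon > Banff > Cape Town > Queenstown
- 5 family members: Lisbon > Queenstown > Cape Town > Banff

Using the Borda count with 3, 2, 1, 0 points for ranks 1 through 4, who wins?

Banff

Lisbon: 8·0 + 5·1 + 5·3 + 5·3 = 35
Banff: 8·2 + 5·2 + 5·2 + 5·0 = 36
Cape Town: 8·1 + 5·3 + 5·1 + 5·1 = 33
Queenstown: 8·3 + 5·0 + 5·0 + 5·2 = 34
Banff has the highest Borda score (36).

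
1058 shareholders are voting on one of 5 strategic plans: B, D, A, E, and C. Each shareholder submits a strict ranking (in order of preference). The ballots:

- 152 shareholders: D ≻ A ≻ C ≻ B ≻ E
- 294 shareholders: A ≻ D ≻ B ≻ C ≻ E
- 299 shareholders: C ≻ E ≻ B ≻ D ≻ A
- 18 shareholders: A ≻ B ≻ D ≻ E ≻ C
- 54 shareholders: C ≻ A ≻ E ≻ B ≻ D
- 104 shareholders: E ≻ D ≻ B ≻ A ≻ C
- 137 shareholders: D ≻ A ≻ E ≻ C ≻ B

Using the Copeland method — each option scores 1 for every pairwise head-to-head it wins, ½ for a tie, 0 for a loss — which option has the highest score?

B: loses to D, A, E, and C → score 0.
D: beats B, A, E, and C → score 4.
A: beats B, E, and C; loses to D → score 3.
E: beats B; loses to D, A, and C → score 1.
C: beats B and E; loses to D and A → score 2.
D has the best pairwise record.

D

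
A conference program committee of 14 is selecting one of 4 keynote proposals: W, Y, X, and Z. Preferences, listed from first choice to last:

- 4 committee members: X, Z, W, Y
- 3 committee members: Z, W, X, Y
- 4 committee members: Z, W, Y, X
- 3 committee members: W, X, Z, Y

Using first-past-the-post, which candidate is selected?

Z

First-place votes: W 3, Y 0, X 4, Z 7.
Z has the most first-place votes.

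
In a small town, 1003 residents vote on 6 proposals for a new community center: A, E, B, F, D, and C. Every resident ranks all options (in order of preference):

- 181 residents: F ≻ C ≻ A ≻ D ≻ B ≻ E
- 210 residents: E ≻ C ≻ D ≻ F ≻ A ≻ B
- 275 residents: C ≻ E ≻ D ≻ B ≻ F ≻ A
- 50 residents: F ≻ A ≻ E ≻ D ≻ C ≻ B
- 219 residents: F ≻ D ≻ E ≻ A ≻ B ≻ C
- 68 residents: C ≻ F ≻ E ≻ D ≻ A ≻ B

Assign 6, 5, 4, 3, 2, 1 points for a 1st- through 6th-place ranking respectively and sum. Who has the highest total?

C

A: 181·4 + 210·2 + 275·1 + 50·5 + 219·3 + 68·2 = 2462
E: 181·1 + 210·6 + 275·5 + 50·4 + 219·4 + 68·4 = 4164
B: 181·2 + 210·1 + 275·3 + 50·1 + 219·2 + 68·1 = 1953
F: 181·6 + 210·3 + 275·2 + 50·6 + 219·6 + 68·5 = 4220
D: 181·3 + 210·4 + 275·4 + 50·3 + 219·5 + 68·3 = 3932
C: 181·5 + 210·5 + 275·6 + 50·2 + 219·1 + 68·6 = 4332
C has the highest Borda score (4332).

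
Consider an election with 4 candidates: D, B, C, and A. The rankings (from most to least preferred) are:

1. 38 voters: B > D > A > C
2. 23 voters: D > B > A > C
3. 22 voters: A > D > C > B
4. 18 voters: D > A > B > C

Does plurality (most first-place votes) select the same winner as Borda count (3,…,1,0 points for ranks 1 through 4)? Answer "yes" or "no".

Plurality — first-place votes: D 41, B 38, C 0, A 22. Winner: D.
Borda — scores: D 243, B 178, C 22, A 163. Winner: D.
The two methods agree.

yes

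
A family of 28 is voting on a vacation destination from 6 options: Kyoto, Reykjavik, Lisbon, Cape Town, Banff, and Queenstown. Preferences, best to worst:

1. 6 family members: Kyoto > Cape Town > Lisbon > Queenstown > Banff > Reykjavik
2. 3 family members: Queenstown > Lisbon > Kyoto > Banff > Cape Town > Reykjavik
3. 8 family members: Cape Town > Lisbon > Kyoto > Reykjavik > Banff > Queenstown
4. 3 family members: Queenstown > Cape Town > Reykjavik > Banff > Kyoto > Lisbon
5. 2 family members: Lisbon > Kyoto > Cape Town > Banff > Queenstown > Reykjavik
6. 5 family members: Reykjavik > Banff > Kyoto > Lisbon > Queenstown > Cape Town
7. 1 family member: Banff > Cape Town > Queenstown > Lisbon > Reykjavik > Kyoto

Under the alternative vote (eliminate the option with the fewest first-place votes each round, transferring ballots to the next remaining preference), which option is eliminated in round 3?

Reykjavik

Round 1: Kyoto 6, Reykjavik 5, Lisbon 2, Cape Town 8, Banff 1, Queenstown 6. Eliminate Banff.
Round 2: Kyoto 6, Reykjavik 5, Lisbon 2, Cape Town 9, Queenstown 6. Eliminate Lisbon.
Round 3: Kyoto 8, Reykjavik 5, Cape Town 9, Queenstown 6. Eliminate Reykjavik.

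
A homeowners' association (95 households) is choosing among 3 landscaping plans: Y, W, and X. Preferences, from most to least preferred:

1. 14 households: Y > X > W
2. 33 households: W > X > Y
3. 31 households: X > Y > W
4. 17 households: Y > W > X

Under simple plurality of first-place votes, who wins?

W

First-place votes: Y 31, W 33, X 31.
W has the most first-place votes.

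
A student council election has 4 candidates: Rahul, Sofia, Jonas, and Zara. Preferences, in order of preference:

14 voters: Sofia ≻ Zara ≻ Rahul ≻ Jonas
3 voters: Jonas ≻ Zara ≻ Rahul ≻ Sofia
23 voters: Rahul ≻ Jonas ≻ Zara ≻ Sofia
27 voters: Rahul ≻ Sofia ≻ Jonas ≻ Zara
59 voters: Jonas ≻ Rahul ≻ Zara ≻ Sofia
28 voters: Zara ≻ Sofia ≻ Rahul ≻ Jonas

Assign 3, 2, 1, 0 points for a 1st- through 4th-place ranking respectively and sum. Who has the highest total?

Rahul: 14·1 + 3·1 + 23·3 + 27·3 + 59·2 + 28·1 = 313
Sofia: 14·3 + 3·0 + 23·0 + 27·2 + 59·0 + 28·2 = 152
Jonas: 14·0 + 3·3 + 23·2 + 27·1 + 59·3 + 28·0 = 259
Zara: 14·2 + 3·2 + 23·1 + 27·0 + 59·1 + 28·3 = 200
Rahul has the highest Borda score (313).

Rahul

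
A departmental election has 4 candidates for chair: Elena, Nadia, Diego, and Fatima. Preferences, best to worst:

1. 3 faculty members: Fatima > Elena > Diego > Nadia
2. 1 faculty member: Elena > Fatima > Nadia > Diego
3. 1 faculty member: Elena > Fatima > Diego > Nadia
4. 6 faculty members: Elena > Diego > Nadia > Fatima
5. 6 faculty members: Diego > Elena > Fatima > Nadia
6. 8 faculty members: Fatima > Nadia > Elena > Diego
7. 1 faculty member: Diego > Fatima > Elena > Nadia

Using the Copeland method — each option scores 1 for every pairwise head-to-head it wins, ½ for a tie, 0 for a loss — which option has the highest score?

Elena: beats Nadia, Diego, and Fatima → score 3.
Nadia: loses to Elena, Diego, and Fatima → score 0.
Diego: beats Nadia; ties Fatima; loses to Elena → score 1.5.
Fatima: beats Nadia; ties Diego; loses to Elena → score 1.5.
Elena has the best pairwise record.

Elena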